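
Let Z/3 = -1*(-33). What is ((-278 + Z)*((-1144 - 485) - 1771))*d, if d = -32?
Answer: -19475200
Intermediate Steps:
Z = 99 (Z = 3*(-1*(-33)) = 3*33 = 99)
((-278 + Z)*((-1144 - 485) - 1771))*d = ((-278 + 99)*((-1144 - 485) - 1771))*(-32) = -179*(-1629 - 1771)*(-32) = -179*(-3400)*(-32) = 608600*(-32) = -19475200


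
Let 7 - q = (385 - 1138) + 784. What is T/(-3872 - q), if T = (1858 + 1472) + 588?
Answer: -1959/1924 ≈ -1.0182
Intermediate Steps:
T = 3918 (T = 3330 + 588 = 3918)
q = -24 (q = 7 - ((385 - 1138) + 784) = 7 - (-753 + 784) = 7 - 1*31 = 7 - 31 = -24)
T/(-3872 - q) = 3918/(-3872 - 1*(-24)) = 3918/(-3872 + 24) = 3918/(-3848) = 3918*(-1/3848) = -1959/1924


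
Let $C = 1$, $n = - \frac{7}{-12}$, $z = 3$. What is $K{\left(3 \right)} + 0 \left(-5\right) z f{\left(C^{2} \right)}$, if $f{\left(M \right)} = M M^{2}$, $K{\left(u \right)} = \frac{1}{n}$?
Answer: $\frac{12}{7} \approx 1.7143$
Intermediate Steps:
$n = \frac{7}{12}$ ($n = \left(-7\right) \left(- \frac{1}{12}\right) = \frac{7}{12} \approx 0.58333$)
$K{\left(u \right)} = \frac{12}{7}$ ($K{\left(u \right)} = \frac{1}{\frac{7}{12}} = \frac{12}{7}$)
$f{\left(M \right)} = M^{3}$
$K{\left(3 \right)} + 0 \left(-5\right) z f{\left(C^{2} \right)} = \frac{12}{7} + 0 \left(-5\right) 3 \left(1^{2}\right)^{3} = \frac{12}{7} + 0 \cdot 3 \cdot 1^{3} = \frac{12}{7} + 0 \cdot 1 = \frac{12}{7} + 0 = \frac{12}{7}$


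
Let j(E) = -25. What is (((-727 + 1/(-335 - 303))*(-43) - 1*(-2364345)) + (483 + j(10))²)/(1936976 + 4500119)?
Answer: 1662226103/4106866610 ≈ 0.40474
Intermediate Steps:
(((-727 + 1/(-335 - 303))*(-43) - 1*(-2364345)) + (483 + j(10))²)/(1936976 + 4500119) = (((-727 + 1/(-335 - 303))*(-43) - 1*(-2364345)) + (483 - 25)²)/(1936976 + 4500119) = (((-727 + 1/(-638))*(-43) + 2364345) + 458²)/6437095 = (((-727 - 1/638)*(-43) + 2364345) + 209764)*(1/6437095) = ((-463827/638*(-43) + 2364345) + 209764)*(1/6437095) = ((19944561/638 + 2364345) + 209764)*(1/6437095) = (1528396671/638 + 209764)*(1/6437095) = (1662226103/638)*(1/6437095) = 1662226103/4106866610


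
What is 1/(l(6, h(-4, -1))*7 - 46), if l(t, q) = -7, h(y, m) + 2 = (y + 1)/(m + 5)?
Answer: -1/95 ≈ -0.010526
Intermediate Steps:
h(y, m) = -2 + (1 + y)/(5 + m) (h(y, m) = -2 + (y + 1)/(m + 5) = -2 + (1 + y)/(5 + m))
1/(l(6, h(-4, -1))*7 - 46) = 1/(-7*7 - 46) = 1/(-49 - 46) = 1/(-95) = -1/95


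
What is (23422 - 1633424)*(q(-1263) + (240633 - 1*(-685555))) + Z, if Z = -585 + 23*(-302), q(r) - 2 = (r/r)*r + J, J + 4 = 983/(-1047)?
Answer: -1559115315451753/1047 ≈ -1.4891e+12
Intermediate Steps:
J = -5171/1047 (J = -4 + 983/(-1047) = -4 + 983*(-1/1047) = -4 - 983/1047 = -5171/1047 ≈ -4.9389)
q(r) = -3077/1047 + r (q(r) = 2 + ((r/r)*r - 5171/1047) = 2 + (1*r - 5171/1047) = 2 + (r - 5171/1047) = 2 + (-5171/1047 + r) = -3077/1047 + r)
Z = -7531 (Z = -585 - 6946 = -7531)
(23422 - 1633424)*(q(-1263) + (240633 - 1*(-685555))) + Z = (23422 - 1633424)*((-3077/1047 - 1263) + (240633 - 1*(-685555))) - 7531 = -1610002*(-1325438/1047 + (240633 + 685555)) - 7531 = -1610002*(-1325438/1047 + 926188) - 7531 = -1610002*968393398/1047 - 7531 = -1559115307566796/1047 - 7531 = -1559115315451753/1047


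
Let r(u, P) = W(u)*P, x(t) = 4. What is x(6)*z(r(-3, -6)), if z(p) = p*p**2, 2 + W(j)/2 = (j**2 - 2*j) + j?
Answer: -6912000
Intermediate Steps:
W(j) = -4 - 2*j + 2*j**2 (W(j) = -4 + 2*((j**2 - 2*j) + j) = -4 + 2*(j**2 - j) = -4 + (-2*j + 2*j**2) = -4 - 2*j + 2*j**2)
r(u, P) = P*(-4 - 2*u + 2*u**2) (r(u, P) = (-4 - 2*u + 2*u**2)*P = P*(-4 - 2*u + 2*u**2))
z(p) = p**3
x(6)*z(r(-3, -6)) = 4*(2*(-6)*(-2 + (-3)**2 - 1*(-3)))**3 = 4*(2*(-6)*(-2 + 9 + 3))**3 = 4*(2*(-6)*10)**3 = 4*(-120)**3 = 4*(-1728000) = -6912000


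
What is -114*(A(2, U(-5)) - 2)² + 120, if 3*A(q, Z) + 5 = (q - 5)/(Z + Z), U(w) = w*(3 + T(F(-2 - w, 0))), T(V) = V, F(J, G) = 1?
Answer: -3340411/2400 ≈ -1391.8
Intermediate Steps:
U(w) = 4*w (U(w) = w*(3 + 1) = w*4 = 4*w)
A(q, Z) = -5/3 + (-5 + q)/(6*Z) (A(q, Z) = -5/3 + ((q - 5)/(Z + Z))/3 = -5/3 + ((-5 + q)/((2*Z)))/3 = -5/3 + ((-5 + q)*(1/(2*Z)))/3 = -5/3 + ((-5 + q)/(2*Z))/3 = -5/3 + (-5 + q)/(6*Z))
-114*(A(2, U(-5)) - 2)² + 120 = -114*((-5 + 2 - 40*(-5))/(6*((4*(-5)))) - 2)² + 120 = -114*((⅙)*(-5 + 2 - 10*(-20))/(-20) - 2)² + 120 = -114*((⅙)*(-1/20)*(-5 + 2 + 200) - 2)² + 120 = -114*((⅙)*(-1/20)*197 - 2)² + 120 = -114*(-197/120 - 2)² + 120 = -114*(-437/120)² + 120 = -114*190969/14400 + 120 = -3628411/2400 + 120 = -3340411/2400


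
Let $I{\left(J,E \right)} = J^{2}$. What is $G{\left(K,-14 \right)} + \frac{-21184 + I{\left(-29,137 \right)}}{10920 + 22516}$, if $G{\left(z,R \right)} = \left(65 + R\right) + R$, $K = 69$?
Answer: $\frac{1216789}{33436} \approx 36.392$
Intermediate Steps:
$G{\left(z,R \right)} = 65 + 2 R$
$G{\left(K,-14 \right)} + \frac{-21184 + I{\left(-29,137 \right)}}{10920 + 22516} = \left(65 + 2 \left(-14\right)\right) + \frac{-21184 + \left(-29\right)^{2}}{10920 + 22516} = \left(65 - 28\right) + \frac{-21184 + 841}{33436} = 37 - \frac{20343}{33436} = \frac{1216789}{33436}$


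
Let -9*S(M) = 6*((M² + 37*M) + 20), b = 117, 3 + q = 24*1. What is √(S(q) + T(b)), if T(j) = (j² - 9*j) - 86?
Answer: √105522/3 ≈ 108.28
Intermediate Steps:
q = 21 (q = -3 + 24*1 = -3 + 24 = 21)
S(M) = -40/3 - 74*M/3 - 2*M²/3 (S(M) = -2*((M² + 37*M) + 20)/3 = -2*(20 + M² + 37*M)/3 = -(120 + 6*M² + 222*M)/9 = -40/3 - 74*M/3 - 2*M²/3)
T(j) = -86 + j² - 9*j
√(S(q) + T(b)) = √((-40/3 - 74/3*21 - ⅔*21²) + (-86 + 117² - 9*117)) = √((-40/3 - 518 - ⅔*441) + (-86 + 13689 - 1053)) = √((-40/3 - 518 - 294) + 12550) = √(-2476/3 + 12550) = √(35174/3) = √105522/3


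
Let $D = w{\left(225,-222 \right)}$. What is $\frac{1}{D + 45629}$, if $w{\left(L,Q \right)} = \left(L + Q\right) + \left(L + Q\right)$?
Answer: $\frac{1}{45635} \approx 2.1913 \cdot 10^{-5}$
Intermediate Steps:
$w{\left(L,Q \right)} = 2 L + 2 Q$
$D = 6$ ($D = 2 \cdot 225 + 2 \left(-222\right) = 450 - 444 = 6$)
$\frac{1}{D + 45629} = \frac{1}{6 + 45629} = \frac{1}{45635}$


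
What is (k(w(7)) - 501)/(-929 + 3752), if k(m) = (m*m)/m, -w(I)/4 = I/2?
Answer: -515/2823 ≈ -0.18243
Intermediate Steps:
w(I) = -2*I (w(I) = -4*I/2 = -2*I)
k(m) = m (k(m) = m**2/m = m)
(k(w(7)) - 501)/(-929 + 3752) = (-2*7 - 501)/(-929 + 3752) = (-14 - 501)/2823 = -515*1/2823 = -515/2823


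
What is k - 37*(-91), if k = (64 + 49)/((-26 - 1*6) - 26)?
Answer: 195173/58 ≈ 3365.1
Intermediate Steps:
k = -113/58 (k = 113/((-26 - 6) - 26) = 113/(-32 - 26) = 113/(-58) = 113*(-1/58) = -113/58 ≈ -1.9483)
k - 37*(-91) = -113/58 - 37*(-91) = -113/58 + 3367 = 195173/58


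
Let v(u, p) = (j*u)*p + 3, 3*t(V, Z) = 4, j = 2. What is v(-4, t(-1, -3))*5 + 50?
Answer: 35/3 ≈ 11.667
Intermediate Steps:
t(V, Z) = 4/3 (t(V, Z) = (⅓)*4 = 4/3)
v(u, p) = 3 + 2*p*u (v(u, p) = (2*u)*p + 3 = 2*p*u + 3 = 3 + 2*p*u)
v(-4, t(-1, -3))*5 + 50 = (3 + 2*(4/3)*(-4))*5 + 50 = (3 - 32/3)*5 + 50 = -23/3*5 + 50 = -115/3 + 50 = 35/3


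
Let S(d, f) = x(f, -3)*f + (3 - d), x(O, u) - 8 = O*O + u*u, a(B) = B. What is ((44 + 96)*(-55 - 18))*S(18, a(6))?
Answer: -3096660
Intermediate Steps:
x(O, u) = 8 + O**2 + u**2 (x(O, u) = 8 + (O*O + u*u) = 8 + (O**2 + u**2) = 8 + O**2 + u**2)
S(d, f) = 3 - d + f*(17 + f**2) (S(d, f) = (8 + f**2 + (-3)**2)*f + (3 - d) = (8 + f**2 + 9)*f + (3 - d) = (17 + f**2)*f + (3 - d) = f*(17 + f**2) + (3 - d) = 3 - d + f*(17 + f**2))
((44 + 96)*(-55 - 18))*S(18, a(6)) = ((44 + 96)*(-55 - 18))*(3 - 1*18 + 6*(17 + 6**2)) = (140*(-73))*(3 - 18 + 6*(17 + 36)) = -10220*(3 - 18 + 6*53) = -10220*(3 - 18 + 318) = -10220*303 = -3096660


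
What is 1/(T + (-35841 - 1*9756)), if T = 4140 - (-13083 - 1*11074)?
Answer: -1/17300 ≈ -5.7803e-5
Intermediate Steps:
T = 28297 (T = 4140 - (-13083 - 11074) = 4140 - 1*(-24157) = 4140 + 24157 = 28297)
1/(T + (-35841 - 1*9756)) = 1/(28297 + (-35841 - 1*9756)) = 1/(28297 + (-35841 - 9756)) = 1/(28297 - 45597) = 1/(-17300) = -1/17300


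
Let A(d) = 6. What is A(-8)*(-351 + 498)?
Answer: 882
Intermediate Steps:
A(-8)*(-351 + 498) = 6*(-351 + 498) = 6*147 = 882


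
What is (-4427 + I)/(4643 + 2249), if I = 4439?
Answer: 3/1723 ≈ 0.0017411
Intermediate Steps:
(-4427 + I)/(4643 + 2249) = (-4427 + 4439)/(4643 + 2249) = 12/6892 = 12*(1/6892) = 3/1723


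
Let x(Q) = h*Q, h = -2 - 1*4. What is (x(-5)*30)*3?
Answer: 2700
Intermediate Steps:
h = -6 (h = -2 - 4 = -6)
x(Q) = -6*Q
(x(-5)*30)*3 = (-6*(-5)*30)*3 = (30*30)*3 = 900*3 = 2700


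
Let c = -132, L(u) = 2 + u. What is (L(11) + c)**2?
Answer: 14161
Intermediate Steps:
(L(11) + c)**2 = ((2 + 11) - 132)**2 = (13 - 132)**2 = (-119)**2 = 14161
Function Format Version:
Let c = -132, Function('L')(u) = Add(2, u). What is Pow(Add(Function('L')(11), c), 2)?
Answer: 14161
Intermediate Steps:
Pow(Add(Function('L')(11), c), 2) = Pow(Add(Add(2, 11), -132), 2) = Pow(Add(13, -132), 2) = Pow(-119, 2) = 14161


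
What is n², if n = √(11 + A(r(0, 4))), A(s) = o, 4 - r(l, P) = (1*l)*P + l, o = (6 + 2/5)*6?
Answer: 247/5 ≈ 49.400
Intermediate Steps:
o = 192/5 (o = (6 + 2*(⅕))*6 = (6 + ⅖)*6 = (32/5)*6 = 192/5 ≈ 38.400)
r(l, P) = 4 - l - P*l (r(l, P) = 4 - ((1*l)*P + l) = 4 - (l*P + l) = 4 - (P*l + l) = 4 - (l + P*l) = 4 + (-l - P*l) = 4 - l - P*l)
A(s) = 192/5
n = √1235/5 (n = √(11 + 192/5) = √(247/5) = √1235/5 ≈ 7.0285)
n² = (√1235/5)² = 247/5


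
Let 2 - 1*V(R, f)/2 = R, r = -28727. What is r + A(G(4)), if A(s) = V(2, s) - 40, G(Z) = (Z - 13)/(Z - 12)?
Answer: -28767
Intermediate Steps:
G(Z) = (-13 + Z)/(-12 + Z)
V(R, f) = 4 - 2*R
A(s) = -40 (A(s) = (4 - 2*2) - 40 = (4 - 4) - 40 = 0 - 40 = -40)
r + A(G(4)) = -28727 - 40 = -28767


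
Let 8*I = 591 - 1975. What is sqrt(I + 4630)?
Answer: sqrt(4457) ≈ 66.761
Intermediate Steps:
I = -173 (I = (591 - 1975)/8 = (1/8)*(-1384) = -173)
sqrt(I + 4630) = sqrt(-173 + 4630) = sqrt(4457)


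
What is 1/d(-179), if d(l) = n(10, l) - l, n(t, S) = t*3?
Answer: 1/209 ≈ 0.0047847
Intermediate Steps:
n(t, S) = 3*t
d(l) = 30 - l (d(l) = 3*10 - l = 30 - l)
1/d(-179) = 1/(30 - 1*(-179)) = 1/(30 + 179) = 1/209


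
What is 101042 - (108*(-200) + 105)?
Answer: 122537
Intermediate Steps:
101042 - (108*(-200) + 105) = 101042 - (-21600 + 105) = 101042 - 1*(-21495) = 101042 + 21495 = 122537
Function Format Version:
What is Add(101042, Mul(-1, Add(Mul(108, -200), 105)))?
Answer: 122537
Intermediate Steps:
Add(101042, Mul(-1, Add(Mul(108, -200), 105))) = Add(101042, Mul(-1, Add(-21600, 105))) = Add(101042, Mul(-1, -21495)) = Add(101042, 21495) = 122537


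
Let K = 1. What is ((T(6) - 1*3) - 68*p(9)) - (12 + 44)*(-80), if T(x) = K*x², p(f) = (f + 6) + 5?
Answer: 3153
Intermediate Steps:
p(f) = 11 + f (p(f) = (6 + f) + 5 = 11 + f)
T(x) = x² (T(x) = 1*x² = x²)
((T(6) - 1*3) - 68*p(9)) - (12 + 44)*(-80) = ((6² - 1*3) - 68*(11 + 9)) - (12 + 44)*(-80) = ((36 - 3) - 68*20) - 56*(-80) = (33 - 1360) - 1*(-4480) = -1327 + 4480 = 3153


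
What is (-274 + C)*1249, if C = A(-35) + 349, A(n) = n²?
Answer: 1623700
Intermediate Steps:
C = 1574 (C = (-35)² + 349 = 1225 + 349 = 1574)
(-274 + C)*1249 = (-274 + 1574)*1249 = 1300*1249 = 1623700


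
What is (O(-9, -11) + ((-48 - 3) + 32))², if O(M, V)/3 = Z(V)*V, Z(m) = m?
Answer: 118336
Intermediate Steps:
O(M, V) = 3*V² (O(M, V) = 3*(V*V) = 3*V²)
(O(-9, -11) + ((-48 - 3) + 32))² = (3*(-11)² + ((-48 - 3) + 32))² = (3*121 + (-51 + 32))² = (363 - 19)² = 344² = 118336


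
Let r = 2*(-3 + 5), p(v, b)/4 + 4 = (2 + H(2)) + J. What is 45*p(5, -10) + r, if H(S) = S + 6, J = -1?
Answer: 904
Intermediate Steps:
H(S) = 6 + S
p(v, b) = 20 (p(v, b) = -16 + 4*((2 + (6 + 2)) - 1) = -16 + 4*((2 + 8) - 1) = -16 + 4*(10 - 1) = -16 + 4*9 = -16 + 36 = 20)
r = 4 (r = 2*2 = 4)
45*p(5, -10) + r = 45*20 + 4 = 900 + 4 = 904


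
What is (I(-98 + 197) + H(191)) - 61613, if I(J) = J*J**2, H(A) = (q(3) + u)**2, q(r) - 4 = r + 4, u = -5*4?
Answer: 908767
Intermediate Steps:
u = -20
q(r) = 8 + r (q(r) = 4 + (r + 4) = 4 + (4 + r) = 8 + r)
H(A) = 81 (H(A) = ((8 + 3) - 20)**2 = (11 - 20)**2 = (-9)**2 = 81)
I(J) = J**3
(I(-98 + 197) + H(191)) - 61613 = ((-98 + 197)**3 + 81) - 61613 = (99**3 + 81) - 61613 = (970299 + 81) - 61613 = 970380 - 61613 = 908767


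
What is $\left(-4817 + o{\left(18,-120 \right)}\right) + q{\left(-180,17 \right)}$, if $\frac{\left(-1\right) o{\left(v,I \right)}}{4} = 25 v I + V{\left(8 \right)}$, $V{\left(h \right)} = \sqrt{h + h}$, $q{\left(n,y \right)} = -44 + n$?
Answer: $210943$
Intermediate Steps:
$V{\left(h \right)} = \sqrt{2} \sqrt{h}$ ($V{\left(h \right)} = \sqrt{2 h} = \sqrt{2} \sqrt{h}$)
$o{\left(v,I \right)} = -16 - 100 I v$ ($o{\left(v,I \right)} = - 4 \left(25 v I + \sqrt{2} \sqrt{8}\right) = - 4 \left(25 I v + \sqrt{2} \cdot 2 \sqrt{2}\right) = - 4 \left(25 I v + 4\right) = - 4 \left(4 + 25 I v\right) = -16 - 100 I v$)
$\left(-4817 + o{\left(18,-120 \right)}\right) + q{\left(-180,17 \right)} = \left(-4817 - \left(16 - 216000\right)\right) - 224 = \left(-4817 + \left(-16 + 216000\right)\right) - 224 = \left(-4817 + 215984\right) - 224 = 211167 - 224 = 210943$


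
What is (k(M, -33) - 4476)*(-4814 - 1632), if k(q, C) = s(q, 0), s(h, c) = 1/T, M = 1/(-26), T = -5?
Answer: 144267926/5 ≈ 2.8854e+7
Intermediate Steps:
M = -1/26 ≈ -0.038462
s(h, c) = -⅕ (s(h, c) = 1/(-5) = -⅕)
k(q, C) = -⅕
(k(M, -33) - 4476)*(-4814 - 1632) = (-⅕ - 4476)*(-4814 - 1632) = -22381/5*(-6446) = 144267926/5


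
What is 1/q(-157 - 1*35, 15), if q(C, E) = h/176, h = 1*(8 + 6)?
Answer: 88/7 ≈ 12.571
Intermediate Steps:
h = 14 (h = 1*14 = 14)
q(C, E) = 7/88 (q(C, E) = 14/176 = 14*(1/176) = 7/88)
1/q(-157 - 1*35, 15) = 1/(7/88) = 88/7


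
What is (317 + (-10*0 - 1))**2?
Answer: 99856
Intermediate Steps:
(317 + (-10*0 - 1))**2 = (317 + (0 - 1))**2 = (317 - 1)**2 = 316**2 = 99856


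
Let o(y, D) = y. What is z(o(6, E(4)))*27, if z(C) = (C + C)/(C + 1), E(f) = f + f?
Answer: 324/7 ≈ 46.286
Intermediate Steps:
E(f) = 2*f
z(C) = 2*C/(1 + C) (z(C) = (2*C)/(1 + C) = 2*C/(1 + C))
z(o(6, E(4)))*27 = (2*6/(1 + 6))*27 = (2*6/7)*27 = (2*6*(⅐))*27 = (12/7)*27 = 324/7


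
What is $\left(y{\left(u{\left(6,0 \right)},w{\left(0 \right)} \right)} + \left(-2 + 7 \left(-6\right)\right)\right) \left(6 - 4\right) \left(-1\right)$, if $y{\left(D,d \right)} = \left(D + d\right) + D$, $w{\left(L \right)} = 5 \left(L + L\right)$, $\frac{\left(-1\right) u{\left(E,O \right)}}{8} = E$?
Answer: $280$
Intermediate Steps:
$u{\left(E,O \right)} = - 8 E$
$w{\left(L \right)} = 10 L$ ($w{\left(L \right)} = 5 \cdot 2 L = 10 L$)
$y{\left(D,d \right)} = d + 2 D$
$\left(y{\left(u{\left(6,0 \right)},w{\left(0 \right)} \right)} + \left(-2 + 7 \left(-6\right)\right)\right) \left(6 - 4\right) \left(-1\right) = \left(\left(10 \cdot 0 + 2 \left(\left(-8\right) 6\right)\right) + \left(-2 + 7 \left(-6\right)\right)\right) \left(6 - 4\right) \left(-1\right) = \left(\left(0 + 2 \left(-48\right)\right) - 44\right) 2 \left(-1\right) = \left(\left(0 - 96\right) - 44\right) \left(-2\right) = \left(-96 - 44\right) \left(-2\right) = \left(-140\right) \left(-2\right) = 280$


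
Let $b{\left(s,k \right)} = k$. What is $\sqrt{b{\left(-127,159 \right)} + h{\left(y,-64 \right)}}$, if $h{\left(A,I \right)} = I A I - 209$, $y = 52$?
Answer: $\sqrt{212942} \approx 461.46$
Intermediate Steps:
$h{\left(A,I \right)} = -209 + A I^{2}$ ($h{\left(A,I \right)} = A I I - 209 = A I^{2} - 209 = -209 + A I^{2}$)
$\sqrt{b{\left(-127,159 \right)} + h{\left(y,-64 \right)}} = \sqrt{159 - \left(209 - 52 \left(-64\right)^{2}\right)} = \sqrt{159 + \left(-209 + 52 \cdot 4096\right)} = \sqrt{159 + \left(-209 + 212992\right)} = \sqrt{159 + 212783} = \sqrt{212942}$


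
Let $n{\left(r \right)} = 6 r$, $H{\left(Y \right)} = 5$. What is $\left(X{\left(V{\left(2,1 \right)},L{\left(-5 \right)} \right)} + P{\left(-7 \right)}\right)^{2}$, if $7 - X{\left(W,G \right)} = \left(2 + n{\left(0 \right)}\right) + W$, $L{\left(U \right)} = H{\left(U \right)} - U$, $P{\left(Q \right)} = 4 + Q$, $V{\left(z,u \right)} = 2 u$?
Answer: $0$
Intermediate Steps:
$L{\left(U \right)} = 5 - U$
$X{\left(W,G \right)} = 5 - W$ ($X{\left(W,G \right)} = 7 - \left(\left(2 + 6 \cdot 0\right) + W\right) = 7 - \left(\left(2 + 0\right) + W\right) = 7 - \left(2 + W\right) = 5 - W$)
$\left(X{\left(V{\left(2,1 \right)},L{\left(-5 \right)} \right)} + P{\left(-7 \right)}\right)^{2} = \left(\left(5 - 2 \cdot 1\right) + \left(4 - 7\right)\right)^{2} = \left(\left(5 - 2\right) - 3\right)^{2} = \left(3 - 3\right)^{2} = 0^{2} = 0$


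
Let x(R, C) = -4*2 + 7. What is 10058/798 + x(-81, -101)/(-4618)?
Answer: 23224321/1842582 ≈ 12.604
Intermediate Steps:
x(R, C) = -1 (x(R, C) = -8 + 7 = -1)
10058/798 + x(-81, -101)/(-4618) = 10058/798 - 1/(-4618) = 10058*(1/798) - 1*(-1/4618) = 5029/399 + 1/4618 = 23224321/1842582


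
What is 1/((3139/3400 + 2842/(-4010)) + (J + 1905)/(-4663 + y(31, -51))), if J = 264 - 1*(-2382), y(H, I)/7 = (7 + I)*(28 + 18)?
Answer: -8558061800/232512657 ≈ -36.807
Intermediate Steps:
y(H, I) = 2254 + 322*I (y(H, I) = 7*((7 + I)*(28 + 18)) = 7*((7 + I)*46) = 7*(322 + 46*I) = 2254 + 322*I)
J = 2646 (J = 264 + 2382 = 2646)
1/((3139/3400 + 2842/(-4010)) + (J + 1905)/(-4663 + y(31, -51))) = 1/((3139/3400 + 2842/(-4010)) + (2646 + 1905)/(-4663 + (2254 + 322*(-51)))) = 1/((3139*(1/3400) + 2842*(-1/4010)) + 4551/(-4663 + (2254 - 16422))) = 1/((3139/3400 - 1421/2005) + 4551/(-4663 - 14168)) = 1/(292459/1363400 + 4551/(-18831)) = 1/(292459/1363400 + 4551*(-1/18831)) = 1/(292459/1363400 - 1517/6277) = 1/(-232512657/8558061800) = -8558061800/232512657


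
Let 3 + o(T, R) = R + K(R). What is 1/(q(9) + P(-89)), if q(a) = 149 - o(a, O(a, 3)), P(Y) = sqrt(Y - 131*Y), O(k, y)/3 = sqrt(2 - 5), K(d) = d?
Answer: 1/(152 + sqrt(11570) - 6*I*sqrt(3)) ≈ 0.0038464 + 0.000154*I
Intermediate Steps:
O(k, y) = 3*I*sqrt(3) (O(k, y) = 3*sqrt(2 - 5) = 3*sqrt(-3) = 3*(I*sqrt(3)) = 3*I*sqrt(3))
P(Y) = sqrt(130)*sqrt(-Y) (P(Y) = sqrt(-130*Y) = sqrt(130)*sqrt(-Y))
o(T, R) = -3 + 2*R (o(T, R) = -3 + (R + R) = -3 + 2*R)
q(a) = 152 - 6*I*sqrt(3) (q(a) = 149 - (-3 + 2*(3*I*sqrt(3))) = 149 - (-3 + 6*I*sqrt(3)) = 149 + (3 - 6*I*sqrt(3)) = 152 - 6*I*sqrt(3))
1/(q(9) + P(-89)) = 1/((152 - 6*I*sqrt(3)) + sqrt(130)*sqrt(-1*(-89))) = 1/((152 - 6*I*sqrt(3)) + sqrt(130)*sqrt(89)) = 1/((152 - 6*I*sqrt(3)) + sqrt(11570)) = 1/(152 + sqrt(11570) - 6*I*sqrt(3))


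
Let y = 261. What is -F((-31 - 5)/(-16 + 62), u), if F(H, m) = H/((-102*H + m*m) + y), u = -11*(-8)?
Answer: 18/185951 ≈ 9.6800e-5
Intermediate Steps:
u = 88
F(H, m) = H/(261 + m² - 102*H) (F(H, m) = H/((-102*H + m*m) + 261) = H/((-102*H + m²) + 261) = H/((m² - 102*H) + 261) = H/(261 + m² - 102*H))
-F((-31 - 5)/(-16 + 62), u) = -(-31 - 5)/(-16 + 62)/(261 + 88² - 102*(-31 - 5)/(-16 + 62)) = -(-36/46)/(261 + 7744 - (-3672)/46) = -(-36*1/46)/(261 + 7744 - (-3672)/46) = -(-18)/(23*(261 + 7744 - 102*(-18/23))) = -(-18)/(23*(261 + 7744 + 1836/23)) = -(-18)/(23*185951/23) = -(-18)*23/(23*185951) = -1*(-18/185951) = 18/185951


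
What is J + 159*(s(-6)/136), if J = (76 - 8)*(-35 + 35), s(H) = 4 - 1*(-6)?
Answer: 795/68 ≈ 11.691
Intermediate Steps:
s(H) = 10 (s(H) = 4 + 6 = 10)
J = 0 (J = 68*0 = 0)
J + 159*(s(-6)/136) = 0 + 159*(10/136) = 0 + 159*(10*(1/136)) = 0 + 159*(5/68) = 0 + 795/68 = 795/68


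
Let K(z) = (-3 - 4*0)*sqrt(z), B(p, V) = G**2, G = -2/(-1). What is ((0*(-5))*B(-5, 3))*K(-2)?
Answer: 0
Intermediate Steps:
G = 2 (G = -2*(-1) = 2)
B(p, V) = 4 (B(p, V) = 2**2 = 4)
K(z) = -3*sqrt(z) (K(z) = (-3 + 0)*sqrt(z) = -3*sqrt(z))
((0*(-5))*B(-5, 3))*K(-2) = ((0*(-5))*4)*(-3*I*sqrt(2)) = (0*4)*(-3*I*sqrt(2)) = 0*(-3*I*sqrt(2)) = 0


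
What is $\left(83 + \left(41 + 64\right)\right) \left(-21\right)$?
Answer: $-3948$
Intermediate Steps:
$\left(83 + \left(41 + 64\right)\right) \left(-21\right) = \left(83 + 105\right) \left(-21\right) = 188 \left(-21\right) = -3948$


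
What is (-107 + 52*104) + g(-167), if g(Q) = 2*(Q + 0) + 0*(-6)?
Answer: 4967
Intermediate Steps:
g(Q) = 2*Q (g(Q) = 2*Q + 0 = 2*Q)
(-107 + 52*104) + g(-167) = (-107 + 52*104) + 2*(-167) = (-107 + 5408) - 334 = 5301 - 334 = 4967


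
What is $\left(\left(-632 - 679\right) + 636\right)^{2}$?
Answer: $455625$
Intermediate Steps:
$\left(\left(-632 - 679\right) + 636\right)^{2} = \left(-1311 + 636\right)^{2} = \left(-675\right)^{2} = 455625$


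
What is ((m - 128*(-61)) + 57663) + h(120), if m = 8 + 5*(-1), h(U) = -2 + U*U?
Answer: 79872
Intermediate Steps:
h(U) = -2 + U²
m = 3 (m = 8 - 5 = 3)
((m - 128*(-61)) + 57663) + h(120) = ((3 - 128*(-61)) + 57663) + (-2 + 120²) = ((3 + 7808) + 57663) + (-2 + 14400) = (7811 + 57663) + 14398 = 65474 + 14398 = 79872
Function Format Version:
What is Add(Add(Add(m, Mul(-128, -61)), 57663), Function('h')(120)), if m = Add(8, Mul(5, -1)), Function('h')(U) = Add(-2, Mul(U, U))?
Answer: 79872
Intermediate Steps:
Function('h')(U) = Add(-2, Pow(U, 2))
m = 3 (m = Add(8, -5) = 3)
Add(Add(Add(m, Mul(-128, -61)), 57663), Function('h')(120)) = Add(Add(Add(3, Mul(-128, -61)), 57663), Add(-2, Pow(120, 2))) = Add(Add(Add(3, 7808), 57663), Add(-2, 14400)) = Add(Add(7811, 57663), 14398) = Add(65474, 14398) = 79872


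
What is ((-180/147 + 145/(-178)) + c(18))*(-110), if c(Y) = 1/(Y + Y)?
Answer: 17367295/78498 ≈ 221.25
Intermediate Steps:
c(Y) = 1/(2*Y)
((-180/147 + 145/(-178)) + c(18))*(-110) = ((-180/147 + 145/(-178)) + (1/2)/18)*(-110) = ((-180*1/147 + 145*(-1/178)) + (1/2)*(1/18))*(-110) = ((-60/49 - 145/178) + 1/36)*(-110) = (-17785/8722 + 1/36)*(-110) = -315769/156996*(-110) = 17367295/78498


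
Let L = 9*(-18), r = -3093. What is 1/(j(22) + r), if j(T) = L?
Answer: -1/3255 ≈ -0.00030722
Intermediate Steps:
L = -162
j(T) = -162
1/(j(22) + r) = 1/(-162 - 3093) = 1/(-3255) = -1/3255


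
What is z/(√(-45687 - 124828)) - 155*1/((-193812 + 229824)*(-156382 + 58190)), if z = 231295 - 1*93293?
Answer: 155/3536090304 - 138002*I*√170515/170515 ≈ 4.3834e-8 - 334.2*I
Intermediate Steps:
z = 138002 (z = 231295 - 93293 = 138002)
z/(√(-45687 - 124828)) - 155*1/((-193812 + 229824)*(-156382 + 58190)) = 138002/(√(-45687 - 124828)) - 155*1/((-193812 + 229824)*(-156382 + 58190)) = 138002/(√(-170515)) - 155/((-98192*36012)) = 138002/((I*√170515)) - 155/(-3536090304) = 138002*(-I*√170515/170515) - 155*(-1/3536090304) = -138002*I*√170515/170515 + 155/3536090304 = 155/3536090304 - 138002*I*√170515/170515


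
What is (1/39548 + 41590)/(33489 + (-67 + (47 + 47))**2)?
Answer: 548267107/451084488 ≈ 1.2154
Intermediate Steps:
(1/39548 + 41590)/(33489 + (-67 + (47 + 47))**2) = (1/39548 + 41590)/(33489 + (-67 + 94)**2) = 1644801321/(39548*(33489 + 27**2)) = 1644801321/(39548*(33489 + 729)) = (1644801321/39548)/34218 = (1644801321/39548)*(1/34218) = 548267107/451084488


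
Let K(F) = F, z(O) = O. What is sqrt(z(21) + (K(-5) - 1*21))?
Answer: I*sqrt(5) ≈ 2.2361*I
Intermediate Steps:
sqrt(z(21) + (K(-5) - 1*21)) = sqrt(21 + (-5 - 1*21)) = sqrt(21 + (-5 - 21)) = sqrt(21 - 26) = sqrt(-5) = I*sqrt(5)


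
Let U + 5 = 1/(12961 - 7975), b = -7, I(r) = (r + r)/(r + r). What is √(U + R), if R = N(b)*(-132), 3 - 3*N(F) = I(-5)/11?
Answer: I*√367377898/1662 ≈ 11.533*I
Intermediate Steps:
I(r) = 1 (I(r) = (2*r)/((2*r)) = (2*r)*(1/(2*r)) = 1)
N(F) = 32/33 (N(F) = 1 - 1/(3*11) = 1 - ⅓*1/11 = 1 - 1/33 = 32/33)
U = -24929/4986 (U = -5 + 1/(12961 - 7975) = -5 + 1/4986 = -24929/4986 ≈ -4.9998)
R = -128 (R = (32/33)*(-132) = -128)
√(U + R) = √(-24929/4986 - 128) = √(-663137/4986) = I*√367377898/1662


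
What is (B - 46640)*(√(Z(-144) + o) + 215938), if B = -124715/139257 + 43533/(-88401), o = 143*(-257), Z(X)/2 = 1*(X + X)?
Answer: -41328866949273665696/4103486019 - 191392283661392*I*√37327/4103486019 ≈ -1.0072e+10 - 9.0112e+6*I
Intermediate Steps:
Z(X) = 4*X (Z(X) = 2*(1*(X + X)) = 2*(1*(2*X)) = 2*(2*X) = 4*X)
o = -36751
B = -5695735232/4103486019 (B = -124715*1/139257 + 43533*(-1/88401) = -124715/139257 - 14511/29467 = -5695735232/4103486019 ≈ -1.3880)
(B - 46640)*(√(Z(-144) + o) + 215938) = (-5695735232/4103486019 - 46640)*(√(4*(-144) - 36751) + 215938) = -191392283661392*(√(-576 - 36751) + 215938)/4103486019 = -191392283661392*(√(-37327) + 215938)/4103486019 = -191392283661392*(I*√37327 + 215938)/4103486019 = -191392283661392*(215938 + I*√37327)/4103486019 = -41328866949273665696/4103486019 - 191392283661392*I*√37327/4103486019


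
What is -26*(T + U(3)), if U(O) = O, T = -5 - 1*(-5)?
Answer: -78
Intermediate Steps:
T = 0 (T = -5 + 5 = 0)
-26*(T + U(3)) = -26*(0 + 3) = -26*3 = -78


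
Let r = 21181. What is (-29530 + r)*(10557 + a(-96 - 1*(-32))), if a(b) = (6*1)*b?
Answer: -84934377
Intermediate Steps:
a(b) = 6*b
(-29530 + r)*(10557 + a(-96 - 1*(-32))) = (-29530 + 21181)*(10557 + 6*(-96 - 1*(-32))) = -8349*(10557 + 6*(-96 + 32)) = -8349*(10557 + 6*(-64)) = -8349*(10557 - 384) = -8349*10173 = -84934377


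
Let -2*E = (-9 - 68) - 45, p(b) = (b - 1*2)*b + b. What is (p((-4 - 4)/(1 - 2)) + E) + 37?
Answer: 154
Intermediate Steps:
p(b) = b + b*(-2 + b) (p(b) = (b - 2)*b + b = (-2 + b)*b + b = b*(-2 + b) + b = b + b*(-2 + b))
E = 61 (E = -((-9 - 68) - 45)/2 = -(-77 - 45)/2 = -½*(-122) = 61)
(p((-4 - 4)/(1 - 2)) + E) + 37 = (((-4 - 4)/(1 - 2))*(-1 + (-4 - 4)/(1 - 2)) + 61) + 37 = ((-8/(-1))*(-1 - 8/(-1)) + 61) + 37 = ((-8*(-1))*(-1 - 8*(-1)) + 61) + 37 = (8*(-1 + 8) + 61) + 37 = (8*7 + 61) + 37 = (56 + 61) + 37 = 117 + 37 = 154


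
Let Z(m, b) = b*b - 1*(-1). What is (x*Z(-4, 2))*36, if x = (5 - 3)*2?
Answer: 720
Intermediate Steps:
x = 4 (x = 2*2 = 4)
Z(m, b) = 1 + b² (Z(m, b) = b² + 1 = 1 + b²)
(x*Z(-4, 2))*36 = (4*(1 + 2²))*36 = (4*(1 + 4))*36 = (4*5)*36 = 20*36 = 720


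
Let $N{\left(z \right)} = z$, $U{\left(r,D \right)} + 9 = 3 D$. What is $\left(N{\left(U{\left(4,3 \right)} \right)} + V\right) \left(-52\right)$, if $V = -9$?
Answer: $468$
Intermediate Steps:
$U{\left(r,D \right)} = -9 + 3 D$
$\left(N{\left(U{\left(4,3 \right)} \right)} + V\right) \left(-52\right) = \left(\left(-9 + 3 \cdot 3\right) - 9\right) \left(-52\right) = \left(\left(-9 + 9\right) - 9\right) \left(-52\right) = \left(0 - 9\right) \left(-52\right) = \left(-9\right) \left(-52\right) = 468$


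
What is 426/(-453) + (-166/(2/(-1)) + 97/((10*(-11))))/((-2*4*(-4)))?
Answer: 864143/531520 ≈ 1.6258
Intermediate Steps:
426/(-453) + (-166/(2/(-1)) + 97/((10*(-11))))/((-2*4*(-4))) = 426*(-1/453) + (-166/(2*(-1)) + 97/(-110))/((-8*(-4))) = -142/151 + (-166/(-2) + 97*(-1/110))/32 = -142/151 + (-166*(-1/2) - 97/110)*(1/32) = -142/151 + (83 - 97/110)*(1/32) = -142/151 + (9033/110)*(1/32) = -142/151 + 9033/3520 = 864143/531520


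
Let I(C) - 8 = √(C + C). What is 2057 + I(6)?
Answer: 2065 + 2*√3 ≈ 2068.5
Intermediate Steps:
I(C) = 8 + √2*√C (I(C) = 8 + √(C + C) = 8 + √(2*C) = 8 + √2*√C)
2057 + I(6) = 2057 + (8 + √2*√6) = 2057 + (8 + 2*√3) = 2065 + 2*√3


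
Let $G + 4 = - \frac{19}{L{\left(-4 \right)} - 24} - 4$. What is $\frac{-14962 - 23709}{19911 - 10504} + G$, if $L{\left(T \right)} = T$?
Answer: $- \frac{3011223}{263396} \approx -11.432$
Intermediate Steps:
$G = - \frac{205}{28}$ ($G = -4 - \left(4 + \frac{19}{-4 - 24}\right) = -4 - \left(4 + \frac{19}{-28}\right) = -4 - \frac{93}{28} = - \frac{205}{28} \approx -7.3214$)
$\frac{-14962 - 23709}{19911 - 10504} + G = \frac{-14962 - 23709}{19911 - 10504} - \frac{205}{28} = - \frac{38671}{9407} - \frac{205}{28} = - \frac{3011223}{263396}$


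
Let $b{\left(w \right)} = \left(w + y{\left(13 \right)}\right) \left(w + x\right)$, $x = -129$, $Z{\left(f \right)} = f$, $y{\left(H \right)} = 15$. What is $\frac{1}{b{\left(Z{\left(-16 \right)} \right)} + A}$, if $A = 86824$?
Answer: $\frac{1}{86969} \approx 1.1498 \cdot 10^{-5}$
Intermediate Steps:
$b{\left(w \right)} = \left(-129 + w\right) \left(15 + w\right)$ ($b{\left(w \right)} = \left(w + 15\right) \left(w - 129\right) = \left(15 + w\right) \left(-129 + w\right) = \left(-129 + w\right) \left(15 + w\right)$)
$\frac{1}{b{\left(Z{\left(-16 \right)} \right)} + A} = \frac{1}{\left(-1935 + \left(-16\right)^{2} - -1824\right) + 86824} = \frac{1}{\left(-1935 + 256 + 1824\right) + 86824} = \frac{1}{145 + 86824} = \frac{1}{86969}$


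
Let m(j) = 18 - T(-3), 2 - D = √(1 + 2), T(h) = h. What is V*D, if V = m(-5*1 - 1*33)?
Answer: 42 - 21*√3 ≈ 5.6269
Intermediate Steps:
D = 2 - √3 (D = 2 - √(1 + 2) = 2 - √3 ≈ 0.26795)
m(j) = 21 (m(j) = 18 - 1*(-3) = 18 + 3 = 21)
V = 21
V*D = 21*(2 - √3) = 42 - 21*√3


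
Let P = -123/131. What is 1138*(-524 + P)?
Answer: -78256846/131 ≈ -5.9738e+5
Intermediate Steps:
P = -123/131 (P = -123*1/131 = -123/131 ≈ -0.93893)
1138*(-524 + P) = 1138*(-524 - 123/131) = 1138*(-68767/131) = -78256846/131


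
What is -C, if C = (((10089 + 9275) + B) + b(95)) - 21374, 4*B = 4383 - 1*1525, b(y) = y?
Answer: 2401/2 ≈ 1200.5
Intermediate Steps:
B = 1429/2 (B = (4383 - 1*1525)/4 = (4383 - 1525)/4 = (¼)*2858 = 1429/2 ≈ 714.50)
C = -2401/2 (C = (((10089 + 9275) + 1429/2) + 95) - 21374 = ((19364 + 1429/2) + 95) - 21374 = (40157/2 + 95) - 21374 = 40347/2 - 21374 = -2401/2 ≈ -1200.5)
-C = -1*(-2401/2) = 2401/2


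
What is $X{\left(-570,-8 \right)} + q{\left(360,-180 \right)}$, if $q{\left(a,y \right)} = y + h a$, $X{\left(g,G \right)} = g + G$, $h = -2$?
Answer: $-1478$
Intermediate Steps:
$X{\left(g,G \right)} = G + g$
$q{\left(a,y \right)} = y - 2 a$
$X{\left(-570,-8 \right)} + q{\left(360,-180 \right)} = \left(-8 - 570\right) - 900 = -578 - 900 = -1478$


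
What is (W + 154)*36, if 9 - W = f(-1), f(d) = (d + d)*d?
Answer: 5796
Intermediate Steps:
f(d) = 2*d² (f(d) = (2*d)*d = 2*d²)
W = 7 (W = 9 - 2*(-1)² = 9 - 2 = 7)
(W + 154)*36 = (7 + 154)*36 = 161*36 = 5796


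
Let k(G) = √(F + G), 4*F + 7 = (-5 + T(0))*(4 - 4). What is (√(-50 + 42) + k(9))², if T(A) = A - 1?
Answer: -¾ + 2*I*√58 ≈ -0.75 + 15.232*I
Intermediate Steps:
T(A) = -1 + A
F = -7/4 (F = -7/4 + ((-5 + (-1 + 0))*(4 - 4))/4 = -7/4 + ((-5 - 1)*0)/4 = -7/4 + (-6*0)/4 = -7/4 + (¼)*0 = -7/4 + 0 = -7/4 ≈ -1.7500)
k(G) = √(-7/4 + G)
(√(-50 + 42) + k(9))² = (√(-50 + 42) + √(-7 + 4*9)/2)² = (√(-8) + √(-7 + 36)/2)² = (2*I*√2 + √29/2)² = (√29/2 + 2*I*√2)²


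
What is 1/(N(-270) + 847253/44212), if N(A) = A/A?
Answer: 44212/891465 ≈ 0.049595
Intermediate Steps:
N(A) = 1
1/(N(-270) + 847253/44212) = 1/(1 + 847253/44212) = 1/(891465/44212) = 44212/891465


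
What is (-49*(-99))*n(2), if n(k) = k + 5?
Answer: 33957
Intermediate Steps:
n(k) = 5 + k
(-49*(-99))*n(2) = (-49*(-99))*(5 + 2) = 4851*7 = 33957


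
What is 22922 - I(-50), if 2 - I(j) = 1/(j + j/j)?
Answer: 1123079/49 ≈ 22920.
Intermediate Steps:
I(j) = 2 - 1/(1 + j) (I(j) = 2 - 1/(j + j/j) = 2 - 1/(j + 1) = 2 - 1/(1 + j))
22922 - I(-50) = 22922 - (1 + 2*(-50))/(1 - 50) = 22922 - (1 - 100)/(-49) = 22922 - (-1)*(-99)/49 = 22922 - 1*99/49 = 22922 - 99/49 = 1123079/49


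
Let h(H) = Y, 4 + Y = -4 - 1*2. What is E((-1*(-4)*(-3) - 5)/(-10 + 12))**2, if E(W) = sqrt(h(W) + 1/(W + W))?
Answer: -171/17 ≈ -10.059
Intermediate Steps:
Y = -10 (Y = -4 + (-4 - 1*2) = -4 + (-4 - 2) = -4 - 6 = -10)
h(H) = -10
E(W) = sqrt(-10 + 1/(2*W)) (E(W) = sqrt(-10 + 1/(W + W)) = sqrt(-10 + 1/(2*W)))
E((-1*(-4)*(-3) - 5)/(-10 + 12))**2 = (sqrt(-40 + 2/(((-1*(-4)*(-3) - 5)/(-10 + 12))))/2)**2 = (sqrt(-40 + 2/(((4*(-3) - 5)/2)))/2)**2 = (sqrt(-40 + 2/(((-12 - 5)*(1/2))))/2)**2 = (sqrt(-40 + 2/((-17*1/2)))/2)**2 = (sqrt(-40 + 2/(-17/2))/2)**2 = (sqrt(-40 + 2*(-2/17))/2)**2 = (sqrt(-40 - 4/17)/2)**2 = (sqrt(-684/17)/2)**2 = ((6*I*sqrt(323)/17)/2)**2 = (3*I*sqrt(323)/17)**2 = -171/17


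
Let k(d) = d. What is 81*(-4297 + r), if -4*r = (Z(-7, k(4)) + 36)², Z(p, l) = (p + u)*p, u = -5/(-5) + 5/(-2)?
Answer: -8523873/16 ≈ -5.3274e+5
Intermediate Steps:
u = -3/2 (u = -5*(-⅕) + 5*(-½) = 1 - 5/2 = -3/2 ≈ -1.5000)
Z(p, l) = p*(-3/2 + p) (Z(p, l) = (p - 3/2)*p = (-3/2 + p)*p = p*(-3/2 + p))
r = -36481/16 (r = -((½)*(-7)*(-3 + 2*(-7)) + 36)²/4 = -((½)*(-7)*(-3 - 14) + 36)²/4 = -((½)*(-7)*(-17) + 36)²/4 = -(119/2 + 36)²/4 = -(191/2)²/4 = -¼*36481/4 = -36481/16 ≈ -2280.1)
81*(-4297 + r) = 81*(-4297 - 36481/16) = 81*(-105233/16) = -8523873/16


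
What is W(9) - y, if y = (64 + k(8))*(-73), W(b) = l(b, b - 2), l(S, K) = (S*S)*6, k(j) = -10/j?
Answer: 20267/4 ≈ 5066.8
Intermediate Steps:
l(S, K) = 6*S**2 (l(S, K) = S**2*6 = 6*S**2)
W(b) = 6*b**2
y = -18323/4 (y = (64 - 10/8)*(-73) = (64 - 10*1/8)*(-73) = (64 - 5/4)*(-73) = (251/4)*(-73) = -18323/4 ≈ -4580.8)
W(9) - y = 6*9**2 - 1*(-18323/4) = 6*81 + 18323/4 = 486 + 18323/4 = 20267/4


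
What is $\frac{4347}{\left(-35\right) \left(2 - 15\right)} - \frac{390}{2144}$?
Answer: $\frac{653037}{69680} \approx 9.3719$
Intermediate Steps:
$\frac{4347}{\left(-35\right) \left(2 - 15\right)} - \frac{390}{2144} = \frac{4347}{\left(-35\right) \left(-13\right)} - \frac{195}{1072} = \frac{4347}{455} - \frac{195}{1072} = 4347 \cdot \frac{1}{455} - \frac{195}{1072} = \frac{621}{65} - \frac{195}{1072} = \frac{653037}{69680}$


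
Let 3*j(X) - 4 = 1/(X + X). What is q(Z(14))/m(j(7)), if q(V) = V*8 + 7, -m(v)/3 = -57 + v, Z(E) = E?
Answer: 1666/2337 ≈ 0.71288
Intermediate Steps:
j(X) = 4/3 + 1/(6*X) (j(X) = 4/3 + 1/(3*(X + X)) = 4/3 + 1/(3*((2*X))) = 4/3 + (1/(2*X))/3 = 4/3 + 1/(6*X))
m(v) = 171 - 3*v (m(v) = -3*(-57 + v) = 171 - 3*v)
q(V) = 7 + 8*V (q(V) = 8*V + 7 = 7 + 8*V)
q(Z(14))/m(j(7)) = (7 + 8*14)/(171 - (1 + 8*7)/(2*7)) = (7 + 112)/(171 - (1 + 56)/(2*7)) = 119/(171 - 57/(2*7)) = 119/(171 - 3*19/14) = 119/(171 - 57/14) = 119/(2337/14) = 119*(14/2337) = 1666/2337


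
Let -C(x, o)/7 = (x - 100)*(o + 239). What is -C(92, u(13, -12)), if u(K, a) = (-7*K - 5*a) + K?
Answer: -12376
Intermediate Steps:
u(K, a) = -6*K - 5*a
C(x, o) = -7*(-100 + x)*(239 + o) (C(x, o) = -7*(x - 100)*(o + 239) = -7*(-100 + x)*(239 + o))
-C(92, u(13, -12)) = -(167300 - 1673*92 + 700*(-6*13 - 5*(-12)) - 7*(-6*13 - 5*(-12))*92) = -(167300 - 153916 + 700*(-78 + 60) - 7*(-78 + 60)*92) = -(167300 - 153916 + 700*(-18) - 7*(-18)*92) = -(167300 - 153916 - 12600 + 11592) = -1*12376 = -12376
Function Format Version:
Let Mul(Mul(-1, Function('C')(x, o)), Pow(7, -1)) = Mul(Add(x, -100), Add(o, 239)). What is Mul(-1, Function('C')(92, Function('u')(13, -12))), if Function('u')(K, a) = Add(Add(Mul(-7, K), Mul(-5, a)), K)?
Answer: -12376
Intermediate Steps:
Function('u')(K, a) = Add(Mul(-6, K), Mul(-5, a))
Function('C')(x, o) = Mul(-7, Add(-100, x), Add(239, o)) (Function('C')(x, o) = Mul(-7, Mul(Add(x, -100), Add(o, 239))) = Mul(-7, Mul(Add(-100, x), Add(239, o))) = Mul(-7, Add(-100, x), Add(239, o)))
Mul(-1, Function('C')(92, Function('u')(13, -12))) = Mul(-1, Add(167300, Mul(-1673, 92), Mul(700, Add(Mul(-6, 13), Mul(-5, -12))), Mul(-7, Add(Mul(-6, 13), Mul(-5, -12)), 92))) = Mul(-1, Add(167300, -153916, Mul(700, Add(-78, 60)), Mul(-7, Add(-78, 60), 92))) = Mul(-1, Add(167300, -153916, Mul(700, -18), Mul(-7, -18, 92))) = Mul(-1, Add(167300, -153916, -12600, 11592)) = Mul(-1, 12376) = -12376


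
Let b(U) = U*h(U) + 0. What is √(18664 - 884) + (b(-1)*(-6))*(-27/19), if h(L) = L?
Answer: 162/19 + 2*√4445 ≈ 141.87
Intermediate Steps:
b(U) = U² (b(U) = U*U + 0 = U² + 0 = U²)
√(18664 - 884) + (b(-1)*(-6))*(-27/19) = √(18664 - 884) + ((-1)²*(-6))*(-27/19) = √17780 + (1*(-6))*(-27*1/19) = 2*√4445 - 6*(-27/19) = 2*√4445 + 162/19 = 162/19 + 2*√4445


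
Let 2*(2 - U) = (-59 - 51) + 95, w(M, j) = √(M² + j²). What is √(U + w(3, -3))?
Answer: √(38 + 12*√2)/2 ≈ 3.7071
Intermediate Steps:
U = 19/2 (U = 2 - ((-59 - 51) + 95)/2 = 2 - (-110 + 95)/2 = 2 - ½*(-15) = 2 + 15/2 = 19/2 ≈ 9.5000)
√(U + w(3, -3)) = √(19/2 + √(3² + (-3)²)) = √(19/2 + √(9 + 9)) = √(19/2 + √18) = √(19/2 + 3*√2)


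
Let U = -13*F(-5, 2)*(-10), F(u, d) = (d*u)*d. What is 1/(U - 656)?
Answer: -1/3256 ≈ -0.00030713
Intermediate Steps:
F(u, d) = u*d²
U = -2600 (U = -(-65)*2²*(-10) = -(-65)*4*(-10) = -13*(-20)*(-10) = 260*(-10) = -2600)
1/(U - 656) = 1/(-2600 - 656) = 1/(-3256) = -1/3256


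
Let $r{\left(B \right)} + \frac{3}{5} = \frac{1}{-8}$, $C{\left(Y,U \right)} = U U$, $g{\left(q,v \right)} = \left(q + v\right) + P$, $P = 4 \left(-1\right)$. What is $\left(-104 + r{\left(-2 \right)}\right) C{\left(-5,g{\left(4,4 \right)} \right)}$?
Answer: $- \frac{8378}{5} \approx -1675.6$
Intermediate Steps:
$P = -4$
$g{\left(q,v \right)} = -4 + q + v$ ($g{\left(q,v \right)} = \left(q + v\right) - 4 = -4 + q + v$)
$C{\left(Y,U \right)} = U^{2}$
$r{\left(B \right)} = - \frac{29}{40}$ ($r{\left(B \right)} = - \frac{3}{5} + \frac{1}{-8} = - \frac{3}{5} - \frac{1}{8} = - \frac{29}{40}$)
$\left(-104 + r{\left(-2 \right)}\right) C{\left(-5,g{\left(4,4 \right)} \right)} = \left(-104 - \frac{29}{40}\right) \left(-4 + 4 + 4\right)^{2} = - \frac{4189 \cdot 4^{2}}{40} = \left(- \frac{4189}{40}\right) 16 = - \frac{8378}{5}$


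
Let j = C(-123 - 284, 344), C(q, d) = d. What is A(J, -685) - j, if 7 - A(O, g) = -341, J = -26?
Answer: 4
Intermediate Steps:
A(O, g) = 348 (A(O, g) = 7 - 1*(-341) = 7 + 341 = 348)
j = 344
A(J, -685) - j = 348 - 1*344 = 348 - 344 = 4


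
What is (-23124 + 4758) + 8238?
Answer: -10128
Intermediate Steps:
(-23124 + 4758) + 8238 = -18366 + 8238 = -10128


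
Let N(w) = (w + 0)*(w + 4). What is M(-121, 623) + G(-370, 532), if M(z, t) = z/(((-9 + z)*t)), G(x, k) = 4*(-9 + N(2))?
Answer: 972001/80990 ≈ 12.001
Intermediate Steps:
N(w) = w*(4 + w)
G(x, k) = 12 (G(x, k) = 4*(-9 + 2*(4 + 2)) = 4*(-9 + 2*6) = 4*(-9 + 12) = 4*3 = 12)
M(z, t) = z/(t*(-9 + z)) (M(z, t) = z/((t*(-9 + z))) = z*(1/(t*(-9 + z))) = z/(t*(-9 + z)))
M(-121, 623) + G(-370, 532) = -121/(623*(-9 - 121)) + 12 = -121*1/623/(-130) + 12 = -121*1/623*(-1/130) + 12 = 121/80990 + 12 = 972001/80990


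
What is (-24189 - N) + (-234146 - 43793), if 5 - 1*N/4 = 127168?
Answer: 206524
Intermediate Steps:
N = -508652 (N = 20 - 4*127168 = 20 - 508672 = -508652)
(-24189 - N) + (-234146 - 43793) = (-24189 - 1*(-508652)) + (-234146 - 43793) = (-24189 + 508652) - 277939 = 484463 - 277939 = 206524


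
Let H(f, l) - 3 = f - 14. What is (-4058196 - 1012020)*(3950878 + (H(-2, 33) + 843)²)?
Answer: -23524676652048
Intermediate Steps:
H(f, l) = -11 + f (H(f, l) = 3 + (f - 14) = 3 + (-14 + f) = -11 + f)
(-4058196 - 1012020)*(3950878 + (H(-2, 33) + 843)²) = (-4058196 - 1012020)*(3950878 + ((-11 - 2) + 843)²) = -5070216*(3950878 + (-13 + 843)²) = -5070216*(3950878 + 830²) = -5070216*(3950878 + 688900) = -5070216*4639778 = -23524676652048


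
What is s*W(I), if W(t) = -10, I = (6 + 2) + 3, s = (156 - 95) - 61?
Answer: 0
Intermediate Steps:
s = 0 (s = 61 - 61 = 0)
I = 11 (I = 8 + 3 = 11)
s*W(I) = 0*(-10) = 0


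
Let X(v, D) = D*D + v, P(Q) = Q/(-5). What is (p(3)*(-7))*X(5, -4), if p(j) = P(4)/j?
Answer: 196/5 ≈ 39.200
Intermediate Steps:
P(Q) = -Q/5 (P(Q) = Q*(-⅕) = -Q/5)
p(j) = -4/(5*j) (p(j) = (-⅕*4)/j = -4/(5*j))
X(v, D) = v + D² (X(v, D) = D² + v = v + D²)
(p(3)*(-7))*X(5, -4) = (-⅘/3*(-7))*(5 + (-4)²) = (-⅘*⅓*(-7))*(5 + 16) = -4/15*(-7)*21 = (28/15)*21 = 196/5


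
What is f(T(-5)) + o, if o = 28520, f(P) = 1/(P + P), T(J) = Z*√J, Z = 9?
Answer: 28520 - I*√5/90 ≈ 28520.0 - 0.024845*I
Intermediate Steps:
T(J) = 9*√J
f(P) = 1/(2*P)
f(T(-5)) + o = 1/(2*((9*√(-5)))) + 28520 = 1/(2*((9*(I*√5)))) + 28520 = 1/(2*((9*I*√5))) + 28520 = (-I*√5/45)/2 + 28520 = -I*√5/90 + 28520 = 28520 - I*√5/90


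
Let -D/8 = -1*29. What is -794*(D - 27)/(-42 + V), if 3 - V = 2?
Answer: 3970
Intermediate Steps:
V = 1 (V = 3 - 1*2 = 3 - 2 = 1)
D = 232 (D = -(-8)*29 = -8*(-29) = 232)
-794*(D - 27)/(-42 + V) = -794*(232 - 27)/(-42 + 1) = -162770/(-41) = -162770*(-1)/41 = -794*(-5) = 3970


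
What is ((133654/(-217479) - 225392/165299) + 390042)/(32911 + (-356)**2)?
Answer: 14021572625861968/5739159776748987 ≈ 2.4431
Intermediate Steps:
((133654/(-217479) - 225392/165299) + 390042)/(32911 + (-356)**2) = ((133654*(-1/217479) - 225392*1/165299) + 390042)/(32911 + 126736) = ((-133654/217479 - 225392/165299) + 390042)/159647 = (-71110899314/35949061221 + 390042)*(1/159647) = (14021572625861968/35949061221)*(1/159647) = 14021572625861968/5739159776748987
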